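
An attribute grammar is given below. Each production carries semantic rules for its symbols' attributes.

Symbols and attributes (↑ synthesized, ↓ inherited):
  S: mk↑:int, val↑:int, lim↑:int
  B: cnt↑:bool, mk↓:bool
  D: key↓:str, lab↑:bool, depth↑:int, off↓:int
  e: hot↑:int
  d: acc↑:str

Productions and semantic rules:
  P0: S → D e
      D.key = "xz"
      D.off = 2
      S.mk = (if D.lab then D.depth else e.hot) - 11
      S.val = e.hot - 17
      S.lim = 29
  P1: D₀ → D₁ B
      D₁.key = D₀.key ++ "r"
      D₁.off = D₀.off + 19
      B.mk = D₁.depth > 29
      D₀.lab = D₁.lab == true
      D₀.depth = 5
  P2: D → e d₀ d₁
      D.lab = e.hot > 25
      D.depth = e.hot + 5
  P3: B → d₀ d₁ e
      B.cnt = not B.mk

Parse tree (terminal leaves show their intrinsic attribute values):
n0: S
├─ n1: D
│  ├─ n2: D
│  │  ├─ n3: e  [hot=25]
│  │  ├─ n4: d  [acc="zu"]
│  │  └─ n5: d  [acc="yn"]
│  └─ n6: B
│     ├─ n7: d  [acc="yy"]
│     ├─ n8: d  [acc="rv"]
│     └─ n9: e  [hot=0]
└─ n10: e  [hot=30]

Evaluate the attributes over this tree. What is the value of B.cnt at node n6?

false

1. n1.key = "xz"  ["xz"]
2. n1.off = 2  [2]
3. n2.key = "xzr"  [D₀.key ++ "r"]
4. n2.off = 21  [D₀.off + 19]
5. n3.hot = 25  [terminal]
6. n4.acc = "zu"  [terminal]
7. n5.acc = "yn"  [terminal]
8. n2.lab = false  [e.hot > 25]
9. n2.depth = 30  [e.hot + 5]
10. n6.mk = true  [D₁.depth > 29]
11. n7.acc = "yy"  [terminal]
12. n8.acc = "rv"  [terminal]
13. n9.hot = 0  [terminal]
14. n6.cnt = false  [not B.mk]
15. n1.lab = false  [D₁.lab == true]
16. n1.depth = 5  [5]
17. n10.hot = 30  [terminal]
18. n0.mk = 19  [(if D.lab then D.depth else e.hot) - 11]
19. n0.val = 13  [e.hot - 17]
20. n0.lim = 29  [29]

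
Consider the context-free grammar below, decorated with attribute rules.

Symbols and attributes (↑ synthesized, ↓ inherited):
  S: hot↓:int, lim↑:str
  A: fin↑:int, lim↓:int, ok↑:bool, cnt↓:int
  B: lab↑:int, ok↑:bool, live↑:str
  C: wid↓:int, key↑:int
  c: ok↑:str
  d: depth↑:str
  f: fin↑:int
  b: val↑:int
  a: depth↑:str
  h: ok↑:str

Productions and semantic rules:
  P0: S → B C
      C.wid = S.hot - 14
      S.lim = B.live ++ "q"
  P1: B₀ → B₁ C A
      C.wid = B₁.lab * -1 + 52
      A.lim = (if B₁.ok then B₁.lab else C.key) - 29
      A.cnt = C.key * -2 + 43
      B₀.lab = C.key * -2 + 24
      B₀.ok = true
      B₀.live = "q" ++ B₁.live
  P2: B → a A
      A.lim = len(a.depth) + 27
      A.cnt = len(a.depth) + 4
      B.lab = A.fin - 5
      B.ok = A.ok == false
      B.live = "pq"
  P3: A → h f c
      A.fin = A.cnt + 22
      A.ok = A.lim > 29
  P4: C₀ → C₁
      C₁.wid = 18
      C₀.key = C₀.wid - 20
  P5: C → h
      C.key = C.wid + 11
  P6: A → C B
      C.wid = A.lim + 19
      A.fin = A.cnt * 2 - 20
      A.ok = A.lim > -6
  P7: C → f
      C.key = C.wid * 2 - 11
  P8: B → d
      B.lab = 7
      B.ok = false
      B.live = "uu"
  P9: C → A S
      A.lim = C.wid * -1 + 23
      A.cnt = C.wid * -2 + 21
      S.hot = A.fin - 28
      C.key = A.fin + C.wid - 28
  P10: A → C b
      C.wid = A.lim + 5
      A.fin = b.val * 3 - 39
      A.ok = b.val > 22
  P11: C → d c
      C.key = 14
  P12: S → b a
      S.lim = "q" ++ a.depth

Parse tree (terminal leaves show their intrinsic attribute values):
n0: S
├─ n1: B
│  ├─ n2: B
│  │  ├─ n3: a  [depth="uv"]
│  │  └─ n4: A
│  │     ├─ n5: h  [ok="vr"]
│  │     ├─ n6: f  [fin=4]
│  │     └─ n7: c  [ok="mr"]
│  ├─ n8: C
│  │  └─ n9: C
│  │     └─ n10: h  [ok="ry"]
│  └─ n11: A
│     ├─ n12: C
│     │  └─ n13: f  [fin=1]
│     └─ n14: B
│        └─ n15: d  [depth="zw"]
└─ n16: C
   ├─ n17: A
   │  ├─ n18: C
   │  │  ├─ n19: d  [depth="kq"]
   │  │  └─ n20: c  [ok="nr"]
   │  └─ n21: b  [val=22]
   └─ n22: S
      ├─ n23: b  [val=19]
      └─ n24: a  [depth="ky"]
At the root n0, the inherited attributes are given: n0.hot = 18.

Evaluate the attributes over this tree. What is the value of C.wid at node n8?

1. n0.hot = 18  [given at root]
2. n3.depth = "uv"  [terminal]
3. n4.lim = 29  [len(a.depth) + 27]
4. n4.cnt = 6  [len(a.depth) + 4]
5. n5.ok = "vr"  [terminal]
6. n6.fin = 4  [terminal]
7. n7.ok = "mr"  [terminal]
8. n4.fin = 28  [A.cnt + 22]
9. n4.ok = false  [A.lim > 29]
10. n2.lab = 23  [A.fin - 5]
11. n2.ok = true  [A.ok == false]
12. n2.live = "pq"  ["pq"]
13. n8.wid = 29  [B₁.lab * -1 + 52]
14. n9.wid = 18  [18]
15. n10.ok = "ry"  [terminal]
16. n9.key = 29  [C.wid + 11]
17. n8.key = 9  [C₀.wid - 20]
18. n11.lim = -6  [(if B₁.ok then B₁.lab else C.key) - 29]
19. n11.cnt = 25  [C.key * -2 + 43]
20. n12.wid = 13  [A.lim + 19]
21. n13.fin = 1  [terminal]
22. n12.key = 15  [C.wid * 2 - 11]
23. n15.depth = "zw"  [terminal]
24. n14.lab = 7  [7]
25. n14.ok = false  [false]
26. n14.live = "uu"  ["uu"]
27. n11.fin = 30  [A.cnt * 2 - 20]
28. n11.ok = false  [A.lim > -6]
29. n1.lab = 6  [C.key * -2 + 24]
30. n1.ok = true  [true]
31. n1.live = "qpq"  ["q" ++ B₁.live]
32. n16.wid = 4  [S.hot - 14]
33. n17.lim = 19  [C.wid * -1 + 23]
34. n17.cnt = 13  [C.wid * -2 + 21]
35. n18.wid = 24  [A.lim + 5]
36. n19.depth = "kq"  [terminal]
37. n20.ok = "nr"  [terminal]
38. n18.key = 14  [14]
39. n21.val = 22  [terminal]
40. n17.fin = 27  [b.val * 3 - 39]
41. n17.ok = false  [b.val > 22]
42. n22.hot = -1  [A.fin - 28]
43. n23.val = 19  [terminal]
44. n24.depth = "ky"  [terminal]
45. n22.lim = "qky"  ["q" ++ a.depth]
46. n16.key = 3  [A.fin + C.wid - 28]
47. n0.lim = "qpqq"  [B.live ++ "q"]

29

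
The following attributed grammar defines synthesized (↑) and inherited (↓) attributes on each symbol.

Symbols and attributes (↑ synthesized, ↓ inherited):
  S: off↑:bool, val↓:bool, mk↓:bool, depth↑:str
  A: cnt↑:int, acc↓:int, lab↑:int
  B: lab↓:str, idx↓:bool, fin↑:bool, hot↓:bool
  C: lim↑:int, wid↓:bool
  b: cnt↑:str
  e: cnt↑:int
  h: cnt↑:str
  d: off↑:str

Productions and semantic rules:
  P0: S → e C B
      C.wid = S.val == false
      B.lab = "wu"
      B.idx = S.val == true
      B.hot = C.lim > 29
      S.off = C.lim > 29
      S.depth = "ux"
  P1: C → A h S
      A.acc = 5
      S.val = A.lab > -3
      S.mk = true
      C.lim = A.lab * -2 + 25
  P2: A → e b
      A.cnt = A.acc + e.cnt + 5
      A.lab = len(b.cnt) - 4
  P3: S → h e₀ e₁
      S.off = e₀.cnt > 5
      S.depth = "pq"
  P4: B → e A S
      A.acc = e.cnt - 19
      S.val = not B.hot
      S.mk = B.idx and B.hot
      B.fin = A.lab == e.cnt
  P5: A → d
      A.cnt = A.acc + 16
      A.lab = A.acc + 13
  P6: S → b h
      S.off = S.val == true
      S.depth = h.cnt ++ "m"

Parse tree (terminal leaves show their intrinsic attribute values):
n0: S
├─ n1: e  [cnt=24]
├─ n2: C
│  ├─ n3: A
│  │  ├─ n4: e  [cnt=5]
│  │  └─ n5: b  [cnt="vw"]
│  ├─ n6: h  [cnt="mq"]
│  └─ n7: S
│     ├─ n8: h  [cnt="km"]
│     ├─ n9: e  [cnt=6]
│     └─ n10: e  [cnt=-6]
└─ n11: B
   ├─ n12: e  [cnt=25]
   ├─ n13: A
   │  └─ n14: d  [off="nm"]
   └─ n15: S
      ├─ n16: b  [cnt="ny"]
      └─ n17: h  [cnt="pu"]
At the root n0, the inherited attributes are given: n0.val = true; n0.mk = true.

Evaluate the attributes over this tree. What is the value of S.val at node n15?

true

1. n0.val = true  [given at root]
2. n0.mk = true  [given at root]
3. n1.cnt = 24  [terminal]
4. n2.wid = false  [S.val == false]
5. n3.acc = 5  [5]
6. n4.cnt = 5  [terminal]
7. n5.cnt = "vw"  [terminal]
8. n3.cnt = 15  [A.acc + e.cnt + 5]
9. n3.lab = -2  [len(b.cnt) - 4]
10. n6.cnt = "mq"  [terminal]
11. n7.val = true  [A.lab > -3]
12. n7.mk = true  [true]
13. n8.cnt = "km"  [terminal]
14. n9.cnt = 6  [terminal]
15. n10.cnt = -6  [terminal]
16. n7.off = true  [e₀.cnt > 5]
17. n7.depth = "pq"  ["pq"]
18. n2.lim = 29  [A.lab * -2 + 25]
19. n11.lab = "wu"  ["wu"]
20. n11.idx = true  [S.val == true]
21. n11.hot = false  [C.lim > 29]
22. n12.cnt = 25  [terminal]
23. n13.acc = 6  [e.cnt - 19]
24. n14.off = "nm"  [terminal]
25. n13.cnt = 22  [A.acc + 16]
26. n13.lab = 19  [A.acc + 13]
27. n15.val = true  [not B.hot]
28. n15.mk = false  [B.idx and B.hot]
29. n16.cnt = "ny"  [terminal]
30. n17.cnt = "pu"  [terminal]
31. n15.off = true  [S.val == true]
32. n15.depth = "pum"  [h.cnt ++ "m"]
33. n11.fin = false  [A.lab == e.cnt]
34. n0.off = false  [C.lim > 29]
35. n0.depth = "ux"  ["ux"]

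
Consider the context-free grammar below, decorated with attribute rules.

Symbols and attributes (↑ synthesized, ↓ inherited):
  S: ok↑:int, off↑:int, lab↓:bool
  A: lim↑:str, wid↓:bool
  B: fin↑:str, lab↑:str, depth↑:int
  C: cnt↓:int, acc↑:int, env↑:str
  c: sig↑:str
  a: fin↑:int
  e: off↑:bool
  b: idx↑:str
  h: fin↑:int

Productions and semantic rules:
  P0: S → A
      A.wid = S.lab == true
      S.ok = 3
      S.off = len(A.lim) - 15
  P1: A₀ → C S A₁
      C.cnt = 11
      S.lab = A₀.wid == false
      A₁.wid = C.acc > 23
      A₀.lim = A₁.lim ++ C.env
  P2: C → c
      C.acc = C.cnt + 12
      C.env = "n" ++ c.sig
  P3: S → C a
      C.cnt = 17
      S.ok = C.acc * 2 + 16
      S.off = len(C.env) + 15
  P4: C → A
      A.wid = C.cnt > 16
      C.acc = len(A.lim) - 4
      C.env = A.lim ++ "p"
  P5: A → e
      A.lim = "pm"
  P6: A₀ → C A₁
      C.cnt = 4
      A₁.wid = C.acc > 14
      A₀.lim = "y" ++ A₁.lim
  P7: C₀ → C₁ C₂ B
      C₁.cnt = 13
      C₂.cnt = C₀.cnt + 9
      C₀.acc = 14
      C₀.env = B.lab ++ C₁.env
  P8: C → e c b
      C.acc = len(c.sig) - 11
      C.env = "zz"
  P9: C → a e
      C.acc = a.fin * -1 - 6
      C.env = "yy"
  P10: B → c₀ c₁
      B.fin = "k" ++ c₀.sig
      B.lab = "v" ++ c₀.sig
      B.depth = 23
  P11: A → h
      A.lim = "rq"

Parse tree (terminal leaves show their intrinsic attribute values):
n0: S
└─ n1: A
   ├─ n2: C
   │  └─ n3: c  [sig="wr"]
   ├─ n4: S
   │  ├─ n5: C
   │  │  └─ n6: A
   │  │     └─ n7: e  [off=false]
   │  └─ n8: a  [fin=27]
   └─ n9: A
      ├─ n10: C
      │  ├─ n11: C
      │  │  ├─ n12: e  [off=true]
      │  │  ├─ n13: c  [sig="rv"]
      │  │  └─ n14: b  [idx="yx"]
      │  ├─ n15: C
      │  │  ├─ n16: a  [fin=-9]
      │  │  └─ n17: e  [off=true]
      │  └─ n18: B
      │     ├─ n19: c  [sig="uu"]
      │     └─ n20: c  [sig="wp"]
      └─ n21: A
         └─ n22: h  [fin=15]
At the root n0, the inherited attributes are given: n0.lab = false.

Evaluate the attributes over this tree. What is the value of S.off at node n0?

1. n0.lab = false  [given at root]
2. n1.wid = false  [S.lab == true]
3. n2.cnt = 11  [11]
4. n3.sig = "wr"  [terminal]
5. n2.acc = 23  [C.cnt + 12]
6. n2.env = "nwr"  ["n" ++ c.sig]
7. n4.lab = true  [A₀.wid == false]
8. n5.cnt = 17  [17]
9. n6.wid = true  [C.cnt > 16]
10. n7.off = false  [terminal]
11. n6.lim = "pm"  ["pm"]
12. n5.acc = -2  [len(A.lim) - 4]
13. n5.env = "pmp"  [A.lim ++ "p"]
14. n8.fin = 27  [terminal]
15. n4.ok = 12  [C.acc * 2 + 16]
16. n4.off = 18  [len(C.env) + 15]
17. n9.wid = false  [C.acc > 23]
18. n10.cnt = 4  [4]
19. n11.cnt = 13  [13]
20. n12.off = true  [terminal]
21. n13.sig = "rv"  [terminal]
22. n14.idx = "yx"  [terminal]
23. n11.acc = -9  [len(c.sig) - 11]
24. n11.env = "zz"  ["zz"]
25. n15.cnt = 13  [C₀.cnt + 9]
26. n16.fin = -9  [terminal]
27. n17.off = true  [terminal]
28. n15.acc = 3  [a.fin * -1 - 6]
29. n15.env = "yy"  ["yy"]
30. n19.sig = "uu"  [terminal]
31. n20.sig = "wp"  [terminal]
32. n18.fin = "kuu"  ["k" ++ c₀.sig]
33. n18.lab = "vuu"  ["v" ++ c₀.sig]
34. n18.depth = 23  [23]
35. n10.acc = 14  [14]
36. n10.env = "vuuzz"  [B.lab ++ C₁.env]
37. n21.wid = false  [C.acc > 14]
38. n22.fin = 15  [terminal]
39. n21.lim = "rq"  ["rq"]
40. n9.lim = "yrq"  ["y" ++ A₁.lim]
41. n1.lim = "yrqnwr"  [A₁.lim ++ C.env]
42. n0.ok = 3  [3]
43. n0.off = -9  [len(A.lim) - 15]

-9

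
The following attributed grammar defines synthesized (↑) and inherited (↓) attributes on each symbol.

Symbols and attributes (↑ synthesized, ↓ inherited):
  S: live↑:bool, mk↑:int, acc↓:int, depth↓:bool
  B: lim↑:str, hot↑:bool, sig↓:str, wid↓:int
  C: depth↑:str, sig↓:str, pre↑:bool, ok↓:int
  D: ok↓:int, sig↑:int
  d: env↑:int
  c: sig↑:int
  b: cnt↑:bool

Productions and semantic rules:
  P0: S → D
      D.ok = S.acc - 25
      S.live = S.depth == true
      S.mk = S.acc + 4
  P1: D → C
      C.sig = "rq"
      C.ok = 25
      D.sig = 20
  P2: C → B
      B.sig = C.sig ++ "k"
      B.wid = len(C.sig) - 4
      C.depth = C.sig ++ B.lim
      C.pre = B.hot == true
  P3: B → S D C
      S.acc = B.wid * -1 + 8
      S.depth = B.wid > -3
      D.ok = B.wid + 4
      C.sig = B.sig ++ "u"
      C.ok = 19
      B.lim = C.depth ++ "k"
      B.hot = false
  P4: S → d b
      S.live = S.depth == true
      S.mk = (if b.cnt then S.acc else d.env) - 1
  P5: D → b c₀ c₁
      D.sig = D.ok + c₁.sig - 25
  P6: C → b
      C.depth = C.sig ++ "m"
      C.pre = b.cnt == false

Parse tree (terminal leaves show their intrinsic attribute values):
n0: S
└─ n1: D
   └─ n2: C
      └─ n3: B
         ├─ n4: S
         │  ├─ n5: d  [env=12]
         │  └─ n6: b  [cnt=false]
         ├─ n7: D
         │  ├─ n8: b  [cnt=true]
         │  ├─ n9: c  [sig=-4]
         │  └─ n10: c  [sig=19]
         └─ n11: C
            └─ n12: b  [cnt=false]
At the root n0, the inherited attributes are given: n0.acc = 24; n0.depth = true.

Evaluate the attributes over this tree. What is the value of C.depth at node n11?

1. n0.acc = 24  [given at root]
2. n0.depth = true  [given at root]
3. n1.ok = -1  [S.acc - 25]
4. n2.sig = "rq"  ["rq"]
5. n2.ok = 25  [25]
6. n3.sig = "rqk"  [C.sig ++ "k"]
7. n3.wid = -2  [len(C.sig) - 4]
8. n4.acc = 10  [B.wid * -1 + 8]
9. n4.depth = true  [B.wid > -3]
10. n5.env = 12  [terminal]
11. n6.cnt = false  [terminal]
12. n4.live = true  [S.depth == true]
13. n4.mk = 11  [(if b.cnt then S.acc else d.env) - 1]
14. n7.ok = 2  [B.wid + 4]
15. n8.cnt = true  [terminal]
16. n9.sig = -4  [terminal]
17. n10.sig = 19  [terminal]
18. n7.sig = -4  [D.ok + c₁.sig - 25]
19. n11.sig = "rqku"  [B.sig ++ "u"]
20. n11.ok = 19  [19]
21. n12.cnt = false  [terminal]
22. n11.depth = "rqkum"  [C.sig ++ "m"]
23. n11.pre = true  [b.cnt == false]
24. n3.lim = "rqkumk"  [C.depth ++ "k"]
25. n3.hot = false  [false]
26. n2.depth = "rqrqkumk"  [C.sig ++ B.lim]
27. n2.pre = false  [B.hot == true]
28. n1.sig = 20  [20]
29. n0.live = true  [S.depth == true]
30. n0.mk = 28  [S.acc + 4]

"rqkum"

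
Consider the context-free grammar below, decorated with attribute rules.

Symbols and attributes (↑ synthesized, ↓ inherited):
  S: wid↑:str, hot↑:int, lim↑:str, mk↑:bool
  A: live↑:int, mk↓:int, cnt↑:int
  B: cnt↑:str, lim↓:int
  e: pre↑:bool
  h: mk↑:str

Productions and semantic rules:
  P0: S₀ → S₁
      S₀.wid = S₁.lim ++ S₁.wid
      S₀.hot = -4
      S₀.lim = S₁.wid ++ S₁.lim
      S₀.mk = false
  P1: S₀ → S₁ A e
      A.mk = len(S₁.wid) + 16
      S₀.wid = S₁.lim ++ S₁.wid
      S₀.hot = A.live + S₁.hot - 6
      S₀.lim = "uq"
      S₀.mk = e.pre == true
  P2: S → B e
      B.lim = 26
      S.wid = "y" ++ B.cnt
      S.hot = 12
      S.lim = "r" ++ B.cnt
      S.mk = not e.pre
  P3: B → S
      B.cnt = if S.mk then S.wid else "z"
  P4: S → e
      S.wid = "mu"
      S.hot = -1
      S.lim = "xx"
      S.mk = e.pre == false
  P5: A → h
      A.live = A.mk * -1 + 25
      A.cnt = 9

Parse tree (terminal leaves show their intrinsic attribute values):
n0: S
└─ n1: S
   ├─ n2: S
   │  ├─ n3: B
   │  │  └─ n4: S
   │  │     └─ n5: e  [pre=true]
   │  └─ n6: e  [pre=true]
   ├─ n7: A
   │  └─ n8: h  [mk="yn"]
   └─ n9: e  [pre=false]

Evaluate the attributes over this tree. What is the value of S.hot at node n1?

13

1. n3.lim = 26  [26]
2. n5.pre = true  [terminal]
3. n4.wid = "mu"  ["mu"]
4. n4.hot = -1  [-1]
5. n4.lim = "xx"  ["xx"]
6. n4.mk = false  [e.pre == false]
7. n3.cnt = "z"  [if S.mk then S.wid else "z"]
8. n6.pre = true  [terminal]
9. n2.wid = "yz"  ["y" ++ B.cnt]
10. n2.hot = 12  [12]
11. n2.lim = "rz"  ["r" ++ B.cnt]
12. n2.mk = false  [not e.pre]
13. n7.mk = 18  [len(S₁.wid) + 16]
14. n8.mk = "yn"  [terminal]
15. n7.live = 7  [A.mk * -1 + 25]
16. n7.cnt = 9  [9]
17. n9.pre = false  [terminal]
18. n1.wid = "rzyz"  [S₁.lim ++ S₁.wid]
19. n1.hot = 13  [A.live + S₁.hot - 6]
20. n1.lim = "uq"  ["uq"]
21. n1.mk = false  [e.pre == true]
22. n0.wid = "uqrzyz"  [S₁.lim ++ S₁.wid]
23. n0.hot = -4  [-4]
24. n0.lim = "rzyzuq"  [S₁.wid ++ S₁.lim]
25. n0.mk = false  [false]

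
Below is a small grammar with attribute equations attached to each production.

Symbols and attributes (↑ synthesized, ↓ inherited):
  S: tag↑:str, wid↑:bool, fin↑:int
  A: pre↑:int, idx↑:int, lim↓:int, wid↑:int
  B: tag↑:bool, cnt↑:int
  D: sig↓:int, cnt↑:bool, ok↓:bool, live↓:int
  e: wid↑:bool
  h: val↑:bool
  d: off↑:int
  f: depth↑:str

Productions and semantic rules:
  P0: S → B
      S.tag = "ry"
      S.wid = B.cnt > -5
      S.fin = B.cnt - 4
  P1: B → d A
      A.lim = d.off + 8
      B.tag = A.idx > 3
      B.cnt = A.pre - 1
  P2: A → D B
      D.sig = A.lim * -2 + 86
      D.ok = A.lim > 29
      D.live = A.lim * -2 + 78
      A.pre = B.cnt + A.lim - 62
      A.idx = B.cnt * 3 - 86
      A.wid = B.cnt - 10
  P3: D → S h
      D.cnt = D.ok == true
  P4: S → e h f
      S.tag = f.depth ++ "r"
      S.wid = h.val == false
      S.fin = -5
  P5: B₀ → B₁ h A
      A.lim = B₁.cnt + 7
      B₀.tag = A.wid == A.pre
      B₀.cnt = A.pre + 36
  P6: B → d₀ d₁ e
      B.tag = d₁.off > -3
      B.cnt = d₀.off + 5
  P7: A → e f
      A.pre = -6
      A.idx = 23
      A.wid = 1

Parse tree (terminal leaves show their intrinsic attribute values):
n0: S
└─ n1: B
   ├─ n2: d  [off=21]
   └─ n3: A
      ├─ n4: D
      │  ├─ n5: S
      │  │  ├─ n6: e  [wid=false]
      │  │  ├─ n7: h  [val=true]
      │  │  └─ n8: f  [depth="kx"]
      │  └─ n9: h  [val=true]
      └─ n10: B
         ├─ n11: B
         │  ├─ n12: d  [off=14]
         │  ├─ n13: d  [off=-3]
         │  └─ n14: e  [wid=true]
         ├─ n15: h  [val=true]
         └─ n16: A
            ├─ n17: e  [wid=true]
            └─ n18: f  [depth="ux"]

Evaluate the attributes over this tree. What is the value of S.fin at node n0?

1. n2.off = 21  [terminal]
2. n3.lim = 29  [d.off + 8]
3. n4.sig = 28  [A.lim * -2 + 86]
4. n4.ok = false  [A.lim > 29]
5. n4.live = 20  [A.lim * -2 + 78]
6. n6.wid = false  [terminal]
7. n7.val = true  [terminal]
8. n8.depth = "kx"  [terminal]
9. n5.tag = "kxr"  [f.depth ++ "r"]
10. n5.wid = false  [h.val == false]
11. n5.fin = -5  [-5]
12. n9.val = true  [terminal]
13. n4.cnt = false  [D.ok == true]
14. n12.off = 14  [terminal]
15. n13.off = -3  [terminal]
16. n14.wid = true  [terminal]
17. n11.tag = false  [d₁.off > -3]
18. n11.cnt = 19  [d₀.off + 5]
19. n15.val = true  [terminal]
20. n16.lim = 26  [B₁.cnt + 7]
21. n17.wid = true  [terminal]
22. n18.depth = "ux"  [terminal]
23. n16.pre = -6  [-6]
24. n16.idx = 23  [23]
25. n16.wid = 1  [1]
26. n10.tag = false  [A.wid == A.pre]
27. n10.cnt = 30  [A.pre + 36]
28. n3.pre = -3  [B.cnt + A.lim - 62]
29. n3.idx = 4  [B.cnt * 3 - 86]
30. n3.wid = 20  [B.cnt - 10]
31. n1.tag = true  [A.idx > 3]
32. n1.cnt = -4  [A.pre - 1]
33. n0.tag = "ry"  ["ry"]
34. n0.wid = true  [B.cnt > -5]
35. n0.fin = -8  [B.cnt - 4]

-8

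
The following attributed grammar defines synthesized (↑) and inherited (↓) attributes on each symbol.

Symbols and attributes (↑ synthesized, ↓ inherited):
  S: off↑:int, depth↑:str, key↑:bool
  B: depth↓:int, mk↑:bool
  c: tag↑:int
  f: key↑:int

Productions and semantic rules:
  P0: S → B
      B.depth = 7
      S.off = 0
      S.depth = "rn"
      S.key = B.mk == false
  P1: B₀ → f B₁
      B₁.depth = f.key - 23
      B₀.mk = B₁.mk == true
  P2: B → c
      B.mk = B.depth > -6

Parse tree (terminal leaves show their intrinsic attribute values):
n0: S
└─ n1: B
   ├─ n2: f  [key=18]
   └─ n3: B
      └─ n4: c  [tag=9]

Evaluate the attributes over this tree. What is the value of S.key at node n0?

false

1. n1.depth = 7  [7]
2. n2.key = 18  [terminal]
3. n3.depth = -5  [f.key - 23]
4. n4.tag = 9  [terminal]
5. n3.mk = true  [B.depth > -6]
6. n1.mk = true  [B₁.mk == true]
7. n0.off = 0  [0]
8. n0.depth = "rn"  ["rn"]
9. n0.key = false  [B.mk == false]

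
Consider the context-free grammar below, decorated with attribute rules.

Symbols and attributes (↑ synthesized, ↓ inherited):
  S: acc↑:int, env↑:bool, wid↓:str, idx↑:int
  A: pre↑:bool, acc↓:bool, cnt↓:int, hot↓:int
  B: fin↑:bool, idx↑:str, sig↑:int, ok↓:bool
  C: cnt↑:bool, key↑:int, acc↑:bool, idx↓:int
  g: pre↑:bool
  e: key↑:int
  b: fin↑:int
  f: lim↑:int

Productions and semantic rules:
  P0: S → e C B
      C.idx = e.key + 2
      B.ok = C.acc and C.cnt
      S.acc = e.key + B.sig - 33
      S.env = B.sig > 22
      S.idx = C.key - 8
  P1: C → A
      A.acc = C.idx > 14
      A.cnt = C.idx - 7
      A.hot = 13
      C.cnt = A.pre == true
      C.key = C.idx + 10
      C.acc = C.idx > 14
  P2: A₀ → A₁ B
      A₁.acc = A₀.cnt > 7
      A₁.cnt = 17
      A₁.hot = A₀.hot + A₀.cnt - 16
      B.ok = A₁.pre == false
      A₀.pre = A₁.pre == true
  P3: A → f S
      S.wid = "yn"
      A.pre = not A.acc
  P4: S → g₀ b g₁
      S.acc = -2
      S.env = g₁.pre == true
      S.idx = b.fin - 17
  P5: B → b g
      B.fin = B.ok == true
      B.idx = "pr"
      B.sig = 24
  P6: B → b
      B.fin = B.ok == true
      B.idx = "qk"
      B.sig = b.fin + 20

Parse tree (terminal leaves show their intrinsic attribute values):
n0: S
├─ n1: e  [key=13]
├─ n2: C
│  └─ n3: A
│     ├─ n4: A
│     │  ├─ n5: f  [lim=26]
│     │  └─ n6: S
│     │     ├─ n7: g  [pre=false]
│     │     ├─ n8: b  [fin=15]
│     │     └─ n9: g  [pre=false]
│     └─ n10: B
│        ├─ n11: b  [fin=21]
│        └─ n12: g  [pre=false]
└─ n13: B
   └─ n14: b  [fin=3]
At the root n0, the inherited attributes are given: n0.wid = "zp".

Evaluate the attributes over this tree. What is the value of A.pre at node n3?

1. n0.wid = "zp"  [given at root]
2. n1.key = 13  [terminal]
3. n2.idx = 15  [e.key + 2]
4. n3.acc = true  [C.idx > 14]
5. n3.cnt = 8  [C.idx - 7]
6. n3.hot = 13  [13]
7. n4.acc = true  [A₀.cnt > 7]
8. n4.cnt = 17  [17]
9. n4.hot = 5  [A₀.hot + A₀.cnt - 16]
10. n5.lim = 26  [terminal]
11. n6.wid = "yn"  ["yn"]
12. n7.pre = false  [terminal]
13. n8.fin = 15  [terminal]
14. n9.pre = false  [terminal]
15. n6.acc = -2  [-2]
16. n6.env = false  [g₁.pre == true]
17. n6.idx = -2  [b.fin - 17]
18. n4.pre = false  [not A.acc]
19. n10.ok = true  [A₁.pre == false]
20. n11.fin = 21  [terminal]
21. n12.pre = false  [terminal]
22. n10.fin = true  [B.ok == true]
23. n10.idx = "pr"  ["pr"]
24. n10.sig = 24  [24]
25. n3.pre = false  [A₁.pre == true]
26. n2.cnt = false  [A.pre == true]
27. n2.key = 25  [C.idx + 10]
28. n2.acc = true  [C.idx > 14]
29. n13.ok = false  [C.acc and C.cnt]
30. n14.fin = 3  [terminal]
31. n13.fin = false  [B.ok == true]
32. n13.idx = "qk"  ["qk"]
33. n13.sig = 23  [b.fin + 20]
34. n0.acc = 3  [e.key + B.sig - 33]
35. n0.env = true  [B.sig > 22]
36. n0.idx = 17  [C.key - 8]

false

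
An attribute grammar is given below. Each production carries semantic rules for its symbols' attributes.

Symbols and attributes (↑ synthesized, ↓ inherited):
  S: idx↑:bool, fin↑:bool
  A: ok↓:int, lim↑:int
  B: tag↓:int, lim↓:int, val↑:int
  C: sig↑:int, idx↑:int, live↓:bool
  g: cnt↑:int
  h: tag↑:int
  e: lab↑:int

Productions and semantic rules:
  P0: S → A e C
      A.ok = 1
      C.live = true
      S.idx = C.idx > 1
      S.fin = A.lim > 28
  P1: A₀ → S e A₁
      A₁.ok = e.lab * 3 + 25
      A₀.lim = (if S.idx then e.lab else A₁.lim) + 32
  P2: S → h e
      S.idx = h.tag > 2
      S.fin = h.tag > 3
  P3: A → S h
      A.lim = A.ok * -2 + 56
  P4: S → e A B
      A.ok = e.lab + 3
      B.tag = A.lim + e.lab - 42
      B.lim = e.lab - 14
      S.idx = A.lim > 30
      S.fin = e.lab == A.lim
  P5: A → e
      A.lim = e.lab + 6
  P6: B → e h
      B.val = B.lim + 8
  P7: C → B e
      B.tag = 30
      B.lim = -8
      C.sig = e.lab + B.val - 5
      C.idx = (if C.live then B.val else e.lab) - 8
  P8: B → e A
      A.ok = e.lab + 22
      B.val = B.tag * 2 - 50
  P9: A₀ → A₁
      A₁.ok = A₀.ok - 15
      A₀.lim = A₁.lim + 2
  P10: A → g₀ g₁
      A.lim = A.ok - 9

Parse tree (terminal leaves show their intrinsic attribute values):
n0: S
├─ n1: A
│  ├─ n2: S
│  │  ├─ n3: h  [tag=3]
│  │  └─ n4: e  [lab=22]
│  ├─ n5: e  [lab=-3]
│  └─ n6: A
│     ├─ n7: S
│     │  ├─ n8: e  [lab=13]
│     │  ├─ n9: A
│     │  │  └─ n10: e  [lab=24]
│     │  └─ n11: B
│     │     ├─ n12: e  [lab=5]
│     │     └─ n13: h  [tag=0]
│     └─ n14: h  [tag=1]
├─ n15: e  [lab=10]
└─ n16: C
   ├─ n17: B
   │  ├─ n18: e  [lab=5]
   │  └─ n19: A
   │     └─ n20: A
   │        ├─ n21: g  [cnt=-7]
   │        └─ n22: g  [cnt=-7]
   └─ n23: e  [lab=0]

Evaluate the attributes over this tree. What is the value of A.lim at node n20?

3

1. n1.ok = 1  [1]
2. n3.tag = 3  [terminal]
3. n4.lab = 22  [terminal]
4. n2.idx = true  [h.tag > 2]
5. n2.fin = false  [h.tag > 3]
6. n5.lab = -3  [terminal]
7. n6.ok = 16  [e.lab * 3 + 25]
8. n8.lab = 13  [terminal]
9. n9.ok = 16  [e.lab + 3]
10. n10.lab = 24  [terminal]
11. n9.lim = 30  [e.lab + 6]
12. n11.tag = 1  [A.lim + e.lab - 42]
13. n11.lim = -1  [e.lab - 14]
14. n12.lab = 5  [terminal]
15. n13.tag = 0  [terminal]
16. n11.val = 7  [B.lim + 8]
17. n7.idx = false  [A.lim > 30]
18. n7.fin = false  [e.lab == A.lim]
19. n14.tag = 1  [terminal]
20. n6.lim = 24  [A.ok * -2 + 56]
21. n1.lim = 29  [(if S.idx then e.lab else A₁.lim) + 32]
22. n15.lab = 10  [terminal]
23. n16.live = true  [true]
24. n17.tag = 30  [30]
25. n17.lim = -8  [-8]
26. n18.lab = 5  [terminal]
27. n19.ok = 27  [e.lab + 22]
28. n20.ok = 12  [A₀.ok - 15]
29. n21.cnt = -7  [terminal]
30. n22.cnt = -7  [terminal]
31. n20.lim = 3  [A.ok - 9]
32. n19.lim = 5  [A₁.lim + 2]
33. n17.val = 10  [B.tag * 2 - 50]
34. n23.lab = 0  [terminal]
35. n16.sig = 5  [e.lab + B.val - 5]
36. n16.idx = 2  [(if C.live then B.val else e.lab) - 8]
37. n0.idx = true  [C.idx > 1]
38. n0.fin = true  [A.lim > 28]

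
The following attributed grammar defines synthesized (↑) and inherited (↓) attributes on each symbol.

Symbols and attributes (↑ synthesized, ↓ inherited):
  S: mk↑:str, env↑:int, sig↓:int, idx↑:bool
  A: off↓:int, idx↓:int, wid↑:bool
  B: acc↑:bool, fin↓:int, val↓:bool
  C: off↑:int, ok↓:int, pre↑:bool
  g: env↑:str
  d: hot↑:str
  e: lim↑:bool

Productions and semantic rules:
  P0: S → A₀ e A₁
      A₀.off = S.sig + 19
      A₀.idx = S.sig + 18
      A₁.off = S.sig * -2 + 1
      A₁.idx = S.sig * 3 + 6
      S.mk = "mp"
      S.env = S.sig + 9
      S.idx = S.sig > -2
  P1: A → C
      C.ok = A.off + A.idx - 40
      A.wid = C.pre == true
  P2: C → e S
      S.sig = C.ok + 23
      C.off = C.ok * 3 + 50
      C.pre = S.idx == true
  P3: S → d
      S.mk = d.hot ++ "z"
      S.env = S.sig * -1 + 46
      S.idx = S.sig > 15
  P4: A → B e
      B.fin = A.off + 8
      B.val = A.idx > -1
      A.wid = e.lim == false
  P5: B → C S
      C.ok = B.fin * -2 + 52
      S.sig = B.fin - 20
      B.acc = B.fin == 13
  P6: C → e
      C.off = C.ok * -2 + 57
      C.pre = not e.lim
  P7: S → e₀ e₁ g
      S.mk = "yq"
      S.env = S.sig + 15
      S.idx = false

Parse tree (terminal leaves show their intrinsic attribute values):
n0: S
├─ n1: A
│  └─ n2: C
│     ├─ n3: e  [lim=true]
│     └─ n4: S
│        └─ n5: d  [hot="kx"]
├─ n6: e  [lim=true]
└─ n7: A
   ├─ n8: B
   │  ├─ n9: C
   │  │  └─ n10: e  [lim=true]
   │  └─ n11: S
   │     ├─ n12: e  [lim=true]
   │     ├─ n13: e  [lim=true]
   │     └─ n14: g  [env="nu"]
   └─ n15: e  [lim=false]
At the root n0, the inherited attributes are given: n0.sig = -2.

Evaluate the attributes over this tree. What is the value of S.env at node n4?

1. n0.sig = -2  [given at root]
2. n1.off = 17  [S.sig + 19]
3. n1.idx = 16  [S.sig + 18]
4. n2.ok = -7  [A.off + A.idx - 40]
5. n3.lim = true  [terminal]
6. n4.sig = 16  [C.ok + 23]
7. n5.hot = "kx"  [terminal]
8. n4.mk = "kxz"  [d.hot ++ "z"]
9. n4.env = 30  [S.sig * -1 + 46]
10. n4.idx = true  [S.sig > 15]
11. n2.off = 29  [C.ok * 3 + 50]
12. n2.pre = true  [S.idx == true]
13. n1.wid = true  [C.pre == true]
14. n6.lim = true  [terminal]
15. n7.off = 5  [S.sig * -2 + 1]
16. n7.idx = 0  [S.sig * 3 + 6]
17. n8.fin = 13  [A.off + 8]
18. n8.val = true  [A.idx > -1]
19. n9.ok = 26  [B.fin * -2 + 52]
20. n10.lim = true  [terminal]
21. n9.off = 5  [C.ok * -2 + 57]
22. n9.pre = false  [not e.lim]
23. n11.sig = -7  [B.fin - 20]
24. n12.lim = true  [terminal]
25. n13.lim = true  [terminal]
26. n14.env = "nu"  [terminal]
27. n11.mk = "yq"  ["yq"]
28. n11.env = 8  [S.sig + 15]
29. n11.idx = false  [false]
30. n8.acc = true  [B.fin == 13]
31. n15.lim = false  [terminal]
32. n7.wid = true  [e.lim == false]
33. n0.mk = "mp"  ["mp"]
34. n0.env = 7  [S.sig + 9]
35. n0.idx = false  [S.sig > -2]

30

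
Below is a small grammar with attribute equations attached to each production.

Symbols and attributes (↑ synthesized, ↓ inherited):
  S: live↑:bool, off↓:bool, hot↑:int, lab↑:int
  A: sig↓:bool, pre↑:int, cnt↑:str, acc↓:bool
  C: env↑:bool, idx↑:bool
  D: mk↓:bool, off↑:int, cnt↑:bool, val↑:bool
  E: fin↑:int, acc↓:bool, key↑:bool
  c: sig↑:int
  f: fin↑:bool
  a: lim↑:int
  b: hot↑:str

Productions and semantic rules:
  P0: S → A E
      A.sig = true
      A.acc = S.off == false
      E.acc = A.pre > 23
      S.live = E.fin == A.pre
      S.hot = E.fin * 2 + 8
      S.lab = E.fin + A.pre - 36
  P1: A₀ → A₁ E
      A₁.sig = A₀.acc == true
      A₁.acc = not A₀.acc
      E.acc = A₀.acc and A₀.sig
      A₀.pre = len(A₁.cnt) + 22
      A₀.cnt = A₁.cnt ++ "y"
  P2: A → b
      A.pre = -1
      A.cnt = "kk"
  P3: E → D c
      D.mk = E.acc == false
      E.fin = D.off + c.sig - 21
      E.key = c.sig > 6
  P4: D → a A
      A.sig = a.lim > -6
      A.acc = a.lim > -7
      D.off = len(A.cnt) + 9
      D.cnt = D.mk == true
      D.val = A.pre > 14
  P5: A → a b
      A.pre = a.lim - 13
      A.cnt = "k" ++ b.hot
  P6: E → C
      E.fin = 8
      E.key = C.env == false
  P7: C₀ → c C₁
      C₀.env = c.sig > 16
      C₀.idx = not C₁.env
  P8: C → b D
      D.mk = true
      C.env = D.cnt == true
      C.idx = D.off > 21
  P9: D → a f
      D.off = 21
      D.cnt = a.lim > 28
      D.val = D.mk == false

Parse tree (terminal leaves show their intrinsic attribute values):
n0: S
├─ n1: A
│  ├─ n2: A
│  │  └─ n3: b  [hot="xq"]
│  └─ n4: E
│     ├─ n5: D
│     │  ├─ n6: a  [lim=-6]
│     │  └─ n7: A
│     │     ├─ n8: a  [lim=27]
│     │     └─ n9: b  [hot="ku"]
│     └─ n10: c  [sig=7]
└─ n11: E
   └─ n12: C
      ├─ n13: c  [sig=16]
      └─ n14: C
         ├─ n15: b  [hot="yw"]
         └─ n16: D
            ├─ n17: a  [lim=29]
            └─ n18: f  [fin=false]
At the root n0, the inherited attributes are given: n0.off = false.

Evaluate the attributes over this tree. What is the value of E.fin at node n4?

1. n0.off = false  [given at root]
2. n1.sig = true  [true]
3. n1.acc = true  [S.off == false]
4. n2.sig = true  [A₀.acc == true]
5. n2.acc = false  [not A₀.acc]
6. n3.hot = "xq"  [terminal]
7. n2.pre = -1  [-1]
8. n2.cnt = "kk"  ["kk"]
9. n4.acc = true  [A₀.acc and A₀.sig]
10. n5.mk = false  [E.acc == false]
11. n6.lim = -6  [terminal]
12. n7.sig = false  [a.lim > -6]
13. n7.acc = true  [a.lim > -7]
14. n8.lim = 27  [terminal]
15. n9.hot = "ku"  [terminal]
16. n7.pre = 14  [a.lim - 13]
17. n7.cnt = "kku"  ["k" ++ b.hot]
18. n5.off = 12  [len(A.cnt) + 9]
19. n5.cnt = false  [D.mk == true]
20. n5.val = false  [A.pre > 14]
21. n10.sig = 7  [terminal]
22. n4.fin = -2  [D.off + c.sig - 21]
23. n4.key = true  [c.sig > 6]
24. n1.pre = 24  [len(A₁.cnt) + 22]
25. n1.cnt = "kky"  [A₁.cnt ++ "y"]
26. n11.acc = true  [A.pre > 23]
27. n13.sig = 16  [terminal]
28. n15.hot = "yw"  [terminal]
29. n16.mk = true  [true]
30. n17.lim = 29  [terminal]
31. n18.fin = false  [terminal]
32. n16.off = 21  [21]
33. n16.cnt = true  [a.lim > 28]
34. n16.val = false  [D.mk == false]
35. n14.env = true  [D.cnt == true]
36. n14.idx = false  [D.off > 21]
37. n12.env = false  [c.sig > 16]
38. n12.idx = false  [not C₁.env]
39. n11.fin = 8  [8]
40. n11.key = true  [C.env == false]
41. n0.live = false  [E.fin == A.pre]
42. n0.hot = 24  [E.fin * 2 + 8]
43. n0.lab = -4  [E.fin + A.pre - 36]

-2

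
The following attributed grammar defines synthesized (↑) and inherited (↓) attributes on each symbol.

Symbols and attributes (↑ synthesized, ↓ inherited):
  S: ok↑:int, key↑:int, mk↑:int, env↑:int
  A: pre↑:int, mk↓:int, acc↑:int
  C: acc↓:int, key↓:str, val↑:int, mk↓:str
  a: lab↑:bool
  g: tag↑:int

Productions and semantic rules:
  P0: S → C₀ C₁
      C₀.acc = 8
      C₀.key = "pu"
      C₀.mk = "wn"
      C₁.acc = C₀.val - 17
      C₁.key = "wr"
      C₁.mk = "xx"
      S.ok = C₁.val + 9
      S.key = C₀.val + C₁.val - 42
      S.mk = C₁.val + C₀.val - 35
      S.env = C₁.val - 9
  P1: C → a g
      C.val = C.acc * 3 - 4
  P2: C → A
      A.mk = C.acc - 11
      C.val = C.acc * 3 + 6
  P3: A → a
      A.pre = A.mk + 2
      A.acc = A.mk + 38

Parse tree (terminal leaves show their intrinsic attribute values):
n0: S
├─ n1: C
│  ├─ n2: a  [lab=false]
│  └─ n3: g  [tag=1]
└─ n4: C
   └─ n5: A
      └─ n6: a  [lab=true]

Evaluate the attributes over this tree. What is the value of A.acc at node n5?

1. n1.acc = 8  [8]
2. n1.key = "pu"  ["pu"]
3. n1.mk = "wn"  ["wn"]
4. n2.lab = false  [terminal]
5. n3.tag = 1  [terminal]
6. n1.val = 20  [C.acc * 3 - 4]
7. n4.acc = 3  [C₀.val - 17]
8. n4.key = "wr"  ["wr"]
9. n4.mk = "xx"  ["xx"]
10. n5.mk = -8  [C.acc - 11]
11. n6.lab = true  [terminal]
12. n5.pre = -6  [A.mk + 2]
13. n5.acc = 30  [A.mk + 38]
14. n4.val = 15  [C.acc * 3 + 6]
15. n0.ok = 24  [C₁.val + 9]
16. n0.key = -7  [C₀.val + C₁.val - 42]
17. n0.mk = 0  [C₁.val + C₀.val - 35]
18. n0.env = 6  [C₁.val - 9]

30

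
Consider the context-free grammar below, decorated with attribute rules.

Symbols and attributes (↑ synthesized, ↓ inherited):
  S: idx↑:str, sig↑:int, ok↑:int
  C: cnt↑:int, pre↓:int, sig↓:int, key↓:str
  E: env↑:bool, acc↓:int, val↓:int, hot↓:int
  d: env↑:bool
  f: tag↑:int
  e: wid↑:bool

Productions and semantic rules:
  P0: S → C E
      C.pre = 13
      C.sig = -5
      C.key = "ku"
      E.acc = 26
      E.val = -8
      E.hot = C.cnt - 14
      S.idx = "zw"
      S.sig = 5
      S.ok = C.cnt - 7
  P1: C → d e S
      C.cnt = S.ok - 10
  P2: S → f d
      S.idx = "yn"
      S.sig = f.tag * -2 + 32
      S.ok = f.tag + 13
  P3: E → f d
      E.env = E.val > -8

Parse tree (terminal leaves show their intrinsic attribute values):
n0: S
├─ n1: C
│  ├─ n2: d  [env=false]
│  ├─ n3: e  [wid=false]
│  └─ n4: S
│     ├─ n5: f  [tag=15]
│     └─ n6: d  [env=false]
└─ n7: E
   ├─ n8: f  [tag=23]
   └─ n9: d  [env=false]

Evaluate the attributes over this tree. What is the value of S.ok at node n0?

1. n1.pre = 13  [13]
2. n1.sig = -5  [-5]
3. n1.key = "ku"  ["ku"]
4. n2.env = false  [terminal]
5. n3.wid = false  [terminal]
6. n5.tag = 15  [terminal]
7. n6.env = false  [terminal]
8. n4.idx = "yn"  ["yn"]
9. n4.sig = 2  [f.tag * -2 + 32]
10. n4.ok = 28  [f.tag + 13]
11. n1.cnt = 18  [S.ok - 10]
12. n7.acc = 26  [26]
13. n7.val = -8  [-8]
14. n7.hot = 4  [C.cnt - 14]
15. n8.tag = 23  [terminal]
16. n9.env = false  [terminal]
17. n7.env = false  [E.val > -8]
18. n0.idx = "zw"  ["zw"]
19. n0.sig = 5  [5]
20. n0.ok = 11  [C.cnt - 7]

11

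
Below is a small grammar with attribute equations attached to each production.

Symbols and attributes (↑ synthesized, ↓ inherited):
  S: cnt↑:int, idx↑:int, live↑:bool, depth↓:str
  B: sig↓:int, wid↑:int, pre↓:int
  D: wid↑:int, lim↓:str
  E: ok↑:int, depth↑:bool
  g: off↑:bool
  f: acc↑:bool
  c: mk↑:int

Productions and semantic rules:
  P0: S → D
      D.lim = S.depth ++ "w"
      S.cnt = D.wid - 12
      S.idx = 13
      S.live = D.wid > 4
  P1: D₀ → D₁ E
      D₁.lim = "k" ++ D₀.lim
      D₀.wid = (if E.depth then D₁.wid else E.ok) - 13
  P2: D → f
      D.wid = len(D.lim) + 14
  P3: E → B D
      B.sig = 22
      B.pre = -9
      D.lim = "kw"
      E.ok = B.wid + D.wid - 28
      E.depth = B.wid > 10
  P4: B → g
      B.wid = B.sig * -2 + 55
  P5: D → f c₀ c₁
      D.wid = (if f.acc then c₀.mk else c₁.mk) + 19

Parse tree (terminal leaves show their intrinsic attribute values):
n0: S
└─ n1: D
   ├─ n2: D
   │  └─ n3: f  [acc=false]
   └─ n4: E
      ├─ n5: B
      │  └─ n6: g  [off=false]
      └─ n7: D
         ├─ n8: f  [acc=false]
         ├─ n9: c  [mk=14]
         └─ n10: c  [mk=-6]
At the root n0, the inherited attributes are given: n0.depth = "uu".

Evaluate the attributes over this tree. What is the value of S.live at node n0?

1. n0.depth = "uu"  [given at root]
2. n1.lim = "uuw"  [S.depth ++ "w"]
3. n2.lim = "kuuw"  ["k" ++ D₀.lim]
4. n3.acc = false  [terminal]
5. n2.wid = 18  [len(D.lim) + 14]
6. n5.sig = 22  [22]
7. n5.pre = -9  [-9]
8. n6.off = false  [terminal]
9. n5.wid = 11  [B.sig * -2 + 55]
10. n7.lim = "kw"  ["kw"]
11. n8.acc = false  [terminal]
12. n9.mk = 14  [terminal]
13. n10.mk = -6  [terminal]
14. n7.wid = 13  [(if f.acc then c₀.mk else c₁.mk) + 19]
15. n4.ok = -4  [B.wid + D.wid - 28]
16. n4.depth = true  [B.wid > 10]
17. n1.wid = 5  [(if E.depth then D₁.wid else E.ok) - 13]
18. n0.cnt = -7  [D.wid - 12]
19. n0.idx = 13  [13]
20. n0.live = true  [D.wid > 4]

true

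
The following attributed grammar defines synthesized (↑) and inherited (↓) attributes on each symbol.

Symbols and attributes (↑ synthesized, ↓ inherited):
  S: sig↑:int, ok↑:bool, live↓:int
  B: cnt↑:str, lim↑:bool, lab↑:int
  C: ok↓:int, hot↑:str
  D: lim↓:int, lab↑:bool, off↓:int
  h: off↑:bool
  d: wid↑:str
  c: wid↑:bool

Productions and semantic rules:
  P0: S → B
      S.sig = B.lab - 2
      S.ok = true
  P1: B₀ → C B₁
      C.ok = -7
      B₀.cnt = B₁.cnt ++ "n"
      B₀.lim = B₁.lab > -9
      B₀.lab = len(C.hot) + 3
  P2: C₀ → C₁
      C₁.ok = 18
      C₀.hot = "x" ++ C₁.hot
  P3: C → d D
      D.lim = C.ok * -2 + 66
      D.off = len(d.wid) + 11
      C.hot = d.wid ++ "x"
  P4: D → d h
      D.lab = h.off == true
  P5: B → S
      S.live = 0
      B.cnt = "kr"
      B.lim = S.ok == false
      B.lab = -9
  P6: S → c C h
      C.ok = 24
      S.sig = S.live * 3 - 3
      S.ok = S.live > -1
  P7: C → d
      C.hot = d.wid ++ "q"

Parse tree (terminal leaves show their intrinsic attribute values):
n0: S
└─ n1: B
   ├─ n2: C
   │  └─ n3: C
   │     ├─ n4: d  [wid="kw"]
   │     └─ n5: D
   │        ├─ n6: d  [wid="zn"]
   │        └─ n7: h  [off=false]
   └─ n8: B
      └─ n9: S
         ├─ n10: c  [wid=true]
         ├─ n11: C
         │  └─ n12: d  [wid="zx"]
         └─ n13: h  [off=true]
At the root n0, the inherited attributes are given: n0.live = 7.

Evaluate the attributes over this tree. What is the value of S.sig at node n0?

5

1. n0.live = 7  [given at root]
2. n2.ok = -7  [-7]
3. n3.ok = 18  [18]
4. n4.wid = "kw"  [terminal]
5. n5.lim = 30  [C.ok * -2 + 66]
6. n5.off = 13  [len(d.wid) + 11]
7. n6.wid = "zn"  [terminal]
8. n7.off = false  [terminal]
9. n5.lab = false  [h.off == true]
10. n3.hot = "kwx"  [d.wid ++ "x"]
11. n2.hot = "xkwx"  ["x" ++ C₁.hot]
12. n9.live = 0  [0]
13. n10.wid = true  [terminal]
14. n11.ok = 24  [24]
15. n12.wid = "zx"  [terminal]
16. n11.hot = "zxq"  [d.wid ++ "q"]
17. n13.off = true  [terminal]
18. n9.sig = -3  [S.live * 3 - 3]
19. n9.ok = true  [S.live > -1]
20. n8.cnt = "kr"  ["kr"]
21. n8.lim = false  [S.ok == false]
22. n8.lab = -9  [-9]
23. n1.cnt = "krn"  [B₁.cnt ++ "n"]
24. n1.lim = false  [B₁.lab > -9]
25. n1.lab = 7  [len(C.hot) + 3]
26. n0.sig = 5  [B.lab - 2]
27. n0.ok = true  [true]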